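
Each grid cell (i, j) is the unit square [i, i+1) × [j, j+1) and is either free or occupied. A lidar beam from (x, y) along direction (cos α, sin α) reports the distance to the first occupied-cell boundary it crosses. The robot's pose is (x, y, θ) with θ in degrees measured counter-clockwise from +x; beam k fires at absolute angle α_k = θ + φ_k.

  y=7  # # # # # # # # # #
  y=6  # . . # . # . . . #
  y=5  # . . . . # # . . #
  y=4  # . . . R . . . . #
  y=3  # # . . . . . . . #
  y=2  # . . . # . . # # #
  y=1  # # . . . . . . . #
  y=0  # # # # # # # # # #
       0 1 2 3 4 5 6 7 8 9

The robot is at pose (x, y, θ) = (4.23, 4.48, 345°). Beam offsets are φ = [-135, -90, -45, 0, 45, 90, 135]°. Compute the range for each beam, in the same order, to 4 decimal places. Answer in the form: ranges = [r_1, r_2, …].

ranges = [2.5750, 3.6028, 4.0184, 4.9383, 1.0400, 2.6089, 1.7551]

beam 1: φ=-135°, α=210°
  d=(-0.8660,-0.5000)  start (4,4)  tX=0.2656 tY=0.9600  stride 1/|dx|=1.1547 1/|dy|=2.0000
    cross x-line → (3,4), t=0.2656
    cross y-line → (3,3), t=0.9600
    cross x-line → (2,3), t=1.4203
    cross x-line → (1,3), t=2.5750 (wall)
  → r_1 = 2.5750
beam 2: φ=-90°, α=255°
  d=(-0.2588,-0.9659)  start (4,4)  tX=0.8887 tY=0.4969  stride 1/|dx|=3.8637 1/|dy|=1.0353
    cross y-line → (4,3), t=0.4969
    cross x-line → (3,3), t=0.8887
    cross y-line → (3,2), t=1.5322
    cross y-line → (3,1), t=2.5675
    cross y-line → (3,0), t=3.6028 (wall)
  → r_2 = 3.6028
beam 3: φ=-45°, α=300°
  d=(0.5000,-0.8660)  start (4,4)  tX=1.5400 tY=0.5543  stride 1/|dx|=2.0000 1/|dy|=1.1547
    cross y-line → (4,3), t=0.5543
    cross x-line → (5,3), t=1.5400
    cross y-line → (5,2), t=1.7090
    cross y-line → (5,1), t=2.8637
    cross x-line → (6,1), t=3.5400
    cross y-line → (6,0), t=4.0184 (wall)
  → r_3 = 4.0184
beam 4: φ=0°, α=345°
  d=(0.9659,-0.2588)  start (4,4)  tX=0.7972 tY=1.8546  stride 1/|dx|=1.0353 1/|dy|=3.8637
    cross x-line → (5,4), t=0.7972
    cross x-line → (6,4), t=1.8324
    cross y-line → (6,3), t=1.8546
    cross x-line → (7,3), t=2.8677
    cross x-line → (8,3), t=3.9030
    cross x-line → (9,3), t=4.9383 (wall)
  → r_4 = 4.9383
beam 5: φ=45°, α=30°
  d=(0.8660,0.5000)  start (4,4)  tX=0.8891 tY=1.0400  stride 1/|dx|=1.1547 1/|dy|=2.0000
    cross x-line → (5,4), t=0.8891
    cross y-line → (5,5), t=1.0400 (wall)
  → r_5 = 1.0400
beam 6: φ=90°, α=75°
  d=(0.2588,0.9659)  start (4,4)  tX=2.9751 tY=0.5383  stride 1/|dx|=3.8637 1/|dy|=1.0353
    cross y-line → (4,5), t=0.5383
    cross y-line → (4,6), t=1.5736
    cross y-line → (4,7), t=2.6089 (wall)
  → r_6 = 2.6089
beam 7: φ=135°, α=120°
  d=(-0.5000,0.8660)  start (4,4)  tX=0.4600 tY=0.6004  stride 1/|dx|=2.0000 1/|dy|=1.1547
    cross x-line → (3,4), t=0.4600
    cross y-line → (3,5), t=0.6004
    cross y-line → (3,6), t=1.7551 (wall)
  → r_7 = 1.7551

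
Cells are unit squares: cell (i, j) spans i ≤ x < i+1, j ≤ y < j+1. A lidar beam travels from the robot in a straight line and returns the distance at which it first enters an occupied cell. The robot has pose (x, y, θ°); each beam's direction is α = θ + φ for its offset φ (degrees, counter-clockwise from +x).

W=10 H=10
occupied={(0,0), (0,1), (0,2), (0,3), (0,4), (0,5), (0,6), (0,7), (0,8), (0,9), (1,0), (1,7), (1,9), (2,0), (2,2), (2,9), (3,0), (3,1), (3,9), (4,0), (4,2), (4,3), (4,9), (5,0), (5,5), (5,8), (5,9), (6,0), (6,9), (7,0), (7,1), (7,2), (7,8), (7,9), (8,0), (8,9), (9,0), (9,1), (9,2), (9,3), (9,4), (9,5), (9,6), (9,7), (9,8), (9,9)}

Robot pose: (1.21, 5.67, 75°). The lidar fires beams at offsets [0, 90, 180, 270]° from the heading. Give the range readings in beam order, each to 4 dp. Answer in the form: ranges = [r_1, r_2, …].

beam 1: φ=0°, α=75°
  direction (0.2588, 0.9659); cell (1,5); t to first gridline: x 3.0523, y 0.3416 (then +3.8637 / +1.0353)
    (1,6) via y @ 0.3416
    (1,7) via y @ 1.3769  # hit
  → r_1 = 1.3769
beam 2: φ=90°, α=165°
  direction (-0.9659, 0.2588); cell (1,5); t to first gridline: x 0.2174, y 1.2750 (then +1.0353 / +3.8637)
    (0,5) via x @ 0.2174  # hit
  → r_2 = 0.2174
beam 3: φ=180°, α=255°
  direction (-0.2588, -0.9659); cell (1,5); t to first gridline: x 0.8114, y 0.6936 (then +3.8637 / +1.0353)
    (1,4) via y @ 0.6936
    (0,4) via x @ 0.8114  # hit
  → r_3 = 0.8114
beam 4: φ=270°, α=345°
  direction (0.9659, -0.2588); cell (1,5); t to first gridline: x 0.8179, y 2.5887 (then +1.0353 / +3.8637)
    (2,5) via x @ 0.8179
    (3,5) via x @ 1.8531
    (3,4) via y @ 2.5887
    (4,4) via x @ 2.8884
    (5,4) via x @ 3.9237
    (6,4) via x @ 4.9590
    (7,4) via x @ 5.9942
    (7,3) via y @ 6.4524
    (8,3) via x @ 7.0295
    (9,3) via x @ 8.0648  # hit
  → r_4 = 8.0648

ranges = [1.3769, 0.2174, 0.8114, 8.0648]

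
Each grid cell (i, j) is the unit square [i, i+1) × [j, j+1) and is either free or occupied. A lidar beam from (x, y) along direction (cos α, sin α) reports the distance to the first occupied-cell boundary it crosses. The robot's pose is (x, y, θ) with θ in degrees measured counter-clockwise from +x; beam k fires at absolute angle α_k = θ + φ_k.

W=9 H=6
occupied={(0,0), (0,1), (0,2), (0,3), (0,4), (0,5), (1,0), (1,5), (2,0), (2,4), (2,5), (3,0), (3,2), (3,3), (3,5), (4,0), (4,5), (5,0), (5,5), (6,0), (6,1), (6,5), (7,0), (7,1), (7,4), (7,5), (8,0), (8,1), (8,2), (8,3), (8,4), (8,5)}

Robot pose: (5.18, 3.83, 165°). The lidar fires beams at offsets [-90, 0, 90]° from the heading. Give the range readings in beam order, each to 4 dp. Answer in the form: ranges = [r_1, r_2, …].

beam 1: φ=-90°, α=75°
  cosα=0.2588 sinα=0.9659 | (5,3) | tMaxX 3.1682 tMaxY 0.1760 | tΔX 3.8637 tΔY 1.0353
    t=0.1760 [y] (5,4)
    t=1.2113 [y] (5,5) — stop
  → r_1 = 1.2113
beam 2: φ=0°, α=165°
  cosα=-0.9659 sinα=0.2588 | (5,3) | tMaxX 0.1863 tMaxY 0.6568 | tΔX 1.0353 tΔY 3.8637
    t=0.1863 [x] (4,3)
    t=0.6568 [y] (4,4)
    t=1.2216 [x] (3,4)
    t=2.2569 [x] (2,4) — stop
  → r_2 = 2.2569
beam 3: φ=90°, α=255°
  cosα=-0.2588 sinα=-0.9659 | (5,3) | tMaxX 0.6955 tMaxY 0.8593 | tΔX 3.8637 tΔY 1.0353
    t=0.6955 [x] (4,3)
    t=0.8593 [y] (4,2)
    t=1.8946 [y] (4,1)
    t=2.9298 [y] (4,0) — stop
  → r_3 = 2.9298

ranges = [1.2113, 2.2569, 2.9298]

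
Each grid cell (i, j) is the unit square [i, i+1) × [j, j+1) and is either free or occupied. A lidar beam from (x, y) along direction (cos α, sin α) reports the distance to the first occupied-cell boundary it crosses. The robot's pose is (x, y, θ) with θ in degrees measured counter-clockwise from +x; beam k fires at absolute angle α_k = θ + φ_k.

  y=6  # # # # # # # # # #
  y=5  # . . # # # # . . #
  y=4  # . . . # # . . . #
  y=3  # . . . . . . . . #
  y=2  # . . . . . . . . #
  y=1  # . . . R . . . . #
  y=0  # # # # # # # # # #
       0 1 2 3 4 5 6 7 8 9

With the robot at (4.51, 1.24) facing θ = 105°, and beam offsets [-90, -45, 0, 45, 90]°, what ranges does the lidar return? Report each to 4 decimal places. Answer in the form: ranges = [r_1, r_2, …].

ranges = [4.6484, 4.3417, 3.8926, 4.0530, 0.9273]

beam 1: φ=-90°, α=15°
  d=(0.9659,0.2588)  start (4,1)  tX=0.5073 tY=2.9364  stride 1/|dx|=1.0353 1/|dy|=3.8637
    cross x-line → (5,1), t=0.5073
    cross x-line → (6,1), t=1.5426
    cross x-line → (7,1), t=2.5778
    cross y-line → (7,2), t=2.9364
    cross x-line → (8,2), t=3.6131
    cross x-line → (9,2), t=4.6484 (wall)
  → r_1 = 4.6484
beam 2: φ=-45°, α=60°
  d=(0.5000,0.8660)  start (4,1)  tX=0.9800 tY=0.8776  stride 1/|dx|=2.0000 1/|dy|=1.1547
    cross y-line → (4,2), t=0.8776
    cross x-line → (5,2), t=0.9800
    cross y-line → (5,3), t=2.0323
    cross x-line → (6,3), t=2.9800
    cross y-line → (6,4), t=3.1870
    cross y-line → (6,5), t=4.3417 (wall)
  → r_2 = 4.3417
beam 3: φ=0°, α=105°
  d=(-0.2588,0.9659)  start (4,1)  tX=1.9705 tY=0.7868  stride 1/|dx|=3.8637 1/|dy|=1.0353
    cross y-line → (4,2), t=0.7868
    cross y-line → (4,3), t=1.8221
    cross x-line → (3,3), t=1.9705
    cross y-line → (3,4), t=2.8574
    cross y-line → (3,5), t=3.8926 (wall)
  → r_3 = 3.8926
beam 4: φ=45°, α=150°
  d=(-0.8660,0.5000)  start (4,1)  tX=0.5889 tY=1.5200  stride 1/|dx|=1.1547 1/|dy|=2.0000
    cross x-line → (3,1), t=0.5889
    cross y-line → (3,2), t=1.5200
    cross x-line → (2,2), t=1.7436
    cross x-line → (1,2), t=2.8983
    cross y-line → (1,3), t=3.5200
    cross x-line → (0,3), t=4.0530 (wall)
  → r_4 = 4.0530
beam 5: φ=90°, α=195°
  d=(-0.9659,-0.2588)  start (4,1)  tX=0.5280 tY=0.9273  stride 1/|dx|=1.0353 1/|dy|=3.8637
    cross x-line → (3,1), t=0.5280
    cross y-line → (3,0), t=0.9273 (wall)
  → r_5 = 0.9273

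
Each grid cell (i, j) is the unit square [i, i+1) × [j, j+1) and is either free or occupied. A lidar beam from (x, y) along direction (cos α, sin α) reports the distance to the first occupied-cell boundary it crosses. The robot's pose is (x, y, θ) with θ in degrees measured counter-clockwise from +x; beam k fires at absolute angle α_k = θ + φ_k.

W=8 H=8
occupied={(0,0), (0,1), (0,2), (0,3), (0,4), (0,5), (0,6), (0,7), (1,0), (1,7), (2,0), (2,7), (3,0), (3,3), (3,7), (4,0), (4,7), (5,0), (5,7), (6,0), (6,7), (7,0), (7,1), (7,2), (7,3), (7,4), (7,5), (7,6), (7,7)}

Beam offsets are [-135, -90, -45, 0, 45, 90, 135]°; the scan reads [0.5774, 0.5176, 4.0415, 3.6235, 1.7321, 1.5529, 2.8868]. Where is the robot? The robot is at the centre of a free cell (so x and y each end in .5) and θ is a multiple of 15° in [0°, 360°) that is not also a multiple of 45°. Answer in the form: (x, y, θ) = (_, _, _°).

(x, y, θ) = (2.5, 3.5, 105°)

Enumerate (i+0.5, j+0.5, θ) over the 35 free cells and 16 admissible headings. For each, cast all 7 beams and compare to the given ranges.
  (5.5, 2.5, 255°): beam 1 = 5.1962 ≠ 0.5774 ✗
  (5.5, 2.5, 15°): beam 1 = 1.7321 ≠ 0.5774 ✗
  (6.5, 2.5, 195°): beam 1 = 1.0000 ≠ 0.5774 ✗
  (4.5, 5.5, 210°): beam 1 = 1.5529 ≠ 0.5774 ✗
  …
  (2.5, 3.5, 105°): r_1=0.5774, r_2=0.5176, r_3=4.0415, r_4=3.6235, r_5=1.7321, r_6=1.5529, r_7=2.8868 — all match ✓
Unique over the lattice → pose = (2.5, 3.5, 105°).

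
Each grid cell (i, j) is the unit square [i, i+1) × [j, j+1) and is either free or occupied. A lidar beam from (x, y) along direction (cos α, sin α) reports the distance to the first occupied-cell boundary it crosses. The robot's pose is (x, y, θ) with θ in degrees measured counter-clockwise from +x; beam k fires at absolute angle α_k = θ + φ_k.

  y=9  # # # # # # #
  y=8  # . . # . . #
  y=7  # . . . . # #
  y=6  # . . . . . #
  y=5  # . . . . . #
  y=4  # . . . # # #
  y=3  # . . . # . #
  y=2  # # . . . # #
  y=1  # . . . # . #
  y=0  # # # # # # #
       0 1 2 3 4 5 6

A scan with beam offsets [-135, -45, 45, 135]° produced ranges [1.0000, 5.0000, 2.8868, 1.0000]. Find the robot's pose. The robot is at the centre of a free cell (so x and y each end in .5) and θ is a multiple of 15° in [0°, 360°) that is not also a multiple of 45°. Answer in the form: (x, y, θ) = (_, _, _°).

(x, y, θ) = (3.5, 2.5, 165°)

Enumerate (i+0.5, j+0.5, θ) over the 32 free cells and 16 admissible headings. For each, cast all 4 beams and compare to the given ranges.
  (3.5, 7.5, 345°): beam 1 = 2.8868 ≠ 1.0000 ✗
  (3.5, 3.5, 195°): beam 2 = 2.8868 ≠ 5.0000 ✗
  (5.5, 3.5, 150°): beam 1 = 0.5176 ≠ 1.0000 ✗
  (2.5, 3.5, 300°): beam 1 = 1.5529 ≠ 1.0000 ✗
  …
  (3.5, 2.5, 165°): r_1=1.0000, r_2=5.0000, r_3=2.8868, r_4=1.0000 — all match ✓
Unique over the lattice → pose = (3.5, 2.5, 165°).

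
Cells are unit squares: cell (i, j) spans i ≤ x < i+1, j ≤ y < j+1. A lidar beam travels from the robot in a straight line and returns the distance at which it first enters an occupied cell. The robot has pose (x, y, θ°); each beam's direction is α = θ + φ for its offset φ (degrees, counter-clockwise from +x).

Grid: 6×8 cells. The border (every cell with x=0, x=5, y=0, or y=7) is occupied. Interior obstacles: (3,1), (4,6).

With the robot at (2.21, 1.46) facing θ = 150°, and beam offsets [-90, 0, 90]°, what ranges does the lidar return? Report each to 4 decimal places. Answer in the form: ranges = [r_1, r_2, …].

beam 1: φ=-90°, α=60°
  d=(0.5000,0.8660)  start (2,1)  tX=1.5800 tY=0.6235  stride 1/|dx|=2.0000 1/|dy|=1.1547
    cross y-line → (2,2), t=0.6235
    cross x-line → (3,2), t=1.5800
    cross y-line → (3,3), t=1.7782
    cross y-line → (3,4), t=2.9329
    cross x-line → (4,4), t=3.5800
    cross y-line → (4,5), t=4.0876
    cross y-line → (4,6), t=5.2423 (wall)
  → r_1 = 5.2423
beam 2: φ=0°, α=150°
  d=(-0.8660,0.5000)  start (2,1)  tX=0.2425 tY=1.0800  stride 1/|dx|=1.1547 1/|dy|=2.0000
    cross x-line → (1,1), t=0.2425
    cross y-line → (1,2), t=1.0800
    cross x-line → (0,2), t=1.3972 (wall)
  → r_2 = 1.3972
beam 3: φ=90°, α=240°
  d=(-0.5000,-0.8660)  start (2,1)  tX=0.4200 tY=0.5312  stride 1/|dx|=2.0000 1/|dy|=1.1547
    cross x-line → (1,1), t=0.4200
    cross y-line → (1,0), t=0.5312 (wall)
  → r_3 = 0.5312

ranges = [5.2423, 1.3972, 0.5312]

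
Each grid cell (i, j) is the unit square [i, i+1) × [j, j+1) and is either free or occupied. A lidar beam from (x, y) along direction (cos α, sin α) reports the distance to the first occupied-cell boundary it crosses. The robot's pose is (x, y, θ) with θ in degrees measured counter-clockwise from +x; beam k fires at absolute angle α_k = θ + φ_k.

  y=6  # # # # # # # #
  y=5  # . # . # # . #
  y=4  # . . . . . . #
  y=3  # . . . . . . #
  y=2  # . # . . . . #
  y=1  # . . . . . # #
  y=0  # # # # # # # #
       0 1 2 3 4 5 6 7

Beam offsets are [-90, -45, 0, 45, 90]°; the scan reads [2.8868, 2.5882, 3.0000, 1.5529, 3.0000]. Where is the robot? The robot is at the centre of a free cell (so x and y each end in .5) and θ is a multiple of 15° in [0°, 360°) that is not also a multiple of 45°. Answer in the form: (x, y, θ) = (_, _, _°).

(x, y, θ) = (4.5, 2.5, 120°)

Candidates: 25 free-cell centres × 16 headings = 400 poses. Raycast each; keep the one whose scan matches to 4 dp.
  (3.5, 1.5, 75°): beam 1 = 1.9319 ≠ 2.8868 ✗
  (5.5, 2.5, 240°): beam 1 = 5.1962 ≠ 2.8868 ✗
  (3.5, 1.5, 165°): beam 1 = 3.6235 ≠ 2.8868 ✗
  (4.5, 3.5, 210°): beam 2 = 3.6235 ≠ 2.5882 ✗
  (3.5, 5.5, 300°): beam 1 = 0.5774 ≠ 2.8868 ✗
  …
  (4.5, 2.5, 120°): r_1=2.8868, r_2=2.5882, r_3=3.0000, r_4=1.5529, r_5=3.0000 — all match ✓
No second candidate reproduces the full scan.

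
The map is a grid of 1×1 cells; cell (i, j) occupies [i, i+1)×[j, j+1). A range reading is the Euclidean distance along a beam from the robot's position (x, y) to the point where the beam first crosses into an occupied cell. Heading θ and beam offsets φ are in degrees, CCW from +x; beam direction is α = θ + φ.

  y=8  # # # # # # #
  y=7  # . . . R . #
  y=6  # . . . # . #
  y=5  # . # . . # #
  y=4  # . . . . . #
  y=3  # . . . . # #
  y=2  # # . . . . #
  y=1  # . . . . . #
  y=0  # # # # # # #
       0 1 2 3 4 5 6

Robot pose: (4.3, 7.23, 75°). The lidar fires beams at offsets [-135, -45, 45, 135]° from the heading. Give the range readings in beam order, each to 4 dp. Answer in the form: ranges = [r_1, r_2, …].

beam 1: φ=-135°, α=300°
  direction (0.5000, -0.8660); cell (4,7); t to first gridline: x 1.4000, y 0.2656 (then +2.0000 / +1.1547)
    (4,6) via y @ 0.2656  # hit
  → r_1 = 0.2656
beam 2: φ=-45°, α=30°
  direction (0.8660, 0.5000); cell (4,7); t to first gridline: x 0.8083, y 1.5400 (then +1.1547 / +2.0000)
    (5,7) via x @ 0.8083
    (5,8) via y @ 1.5400  # hit
  → r_2 = 1.5400
beam 3: φ=45°, α=120°
  direction (-0.5000, 0.8660); cell (4,7); t to first gridline: x 0.6000, y 0.8891 (then +2.0000 / +1.1547)
    (3,7) via x @ 0.6000
    (3,8) via y @ 0.8891  # hit
  → r_3 = 0.8891
beam 4: φ=135°, α=210°
  direction (-0.8660, -0.5000); cell (4,7); t to first gridline: x 0.3464, y 0.4600 (then +1.1547 / +2.0000)
    (3,7) via x @ 0.3464
    (3,6) via y @ 0.4600
    (2,6) via x @ 1.5011
    (2,5) via y @ 2.4600  # hit
  → r_4 = 2.4600

ranges = [0.2656, 1.5400, 0.8891, 2.4600]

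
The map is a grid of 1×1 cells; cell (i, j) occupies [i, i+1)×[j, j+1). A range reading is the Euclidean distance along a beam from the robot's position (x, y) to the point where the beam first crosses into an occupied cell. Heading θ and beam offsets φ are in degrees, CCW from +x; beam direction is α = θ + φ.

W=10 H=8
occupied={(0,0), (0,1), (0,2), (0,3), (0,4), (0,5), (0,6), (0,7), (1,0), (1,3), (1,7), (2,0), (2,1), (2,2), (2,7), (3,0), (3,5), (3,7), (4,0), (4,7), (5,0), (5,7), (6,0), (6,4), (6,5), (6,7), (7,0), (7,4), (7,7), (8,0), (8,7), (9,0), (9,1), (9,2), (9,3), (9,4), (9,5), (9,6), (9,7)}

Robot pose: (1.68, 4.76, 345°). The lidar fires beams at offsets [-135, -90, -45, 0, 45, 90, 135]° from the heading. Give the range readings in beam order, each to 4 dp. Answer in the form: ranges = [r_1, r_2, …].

beam 1: φ=-135°, α=210°
  direction (-0.8660, -0.5000); cell (1,4); t to first gridline: x 0.7852, y 1.5200 (then +1.1547 / +2.0000)
    (0,4) via x @ 0.7852  # hit
  → r_1 = 0.7852
beam 2: φ=-90°, α=255°
  direction (-0.2588, -0.9659); cell (1,4); t to first gridline: x 2.6273, y 0.7868 (then +3.8637 / +1.0353)
    (1,3) via y @ 0.7868  # hit
  → r_2 = 0.7868
beam 3: φ=-45°, α=300°
  direction (0.5000, -0.8660); cell (1,4); t to first gridline: x 0.6400, y 0.8776 (then +2.0000 / +1.1547)
    (2,4) via x @ 0.6400
    (2,3) via y @ 0.8776
    (2,2) via y @ 2.0323  # hit
  → r_3 = 2.0323
beam 4: φ=0°, α=345°
  direction (0.9659, -0.2588); cell (1,4); t to first gridline: x 0.3313, y 2.9364 (then +1.0353 / +3.8637)
    (2,4) via x @ 0.3313
    (3,4) via x @ 1.3666
    (4,4) via x @ 2.4018
    (4,3) via y @ 2.9364
    (5,3) via x @ 3.4371
    (6,3) via x @ 4.4724
    (7,3) via x @ 5.5077
    (8,3) via x @ 6.5429
    (8,2) via y @ 6.8001
    (9,2) via x @ 7.5782  # hit
  → r_4 = 7.5782
beam 5: φ=45°, α=30°
  direction (0.8660, 0.5000); cell (1,4); t to first gridline: x 0.3695, y 0.4800 (then +1.1547 / +2.0000)
    (2,4) via x @ 0.3695
    (2,5) via y @ 0.4800
    (3,5) via x @ 1.5242  # hit
  → r_5 = 1.5242
beam 6: φ=90°, α=75°
  direction (0.2588, 0.9659); cell (1,4); t to first gridline: x 1.2364, y 0.2485 (then +3.8637 / +1.0353)
    (1,5) via y @ 0.2485
    (2,5) via x @ 1.2364
    (2,6) via y @ 1.2837
    (2,7) via y @ 2.3190  # hit
  → r_6 = 2.3190
beam 7: φ=135°, α=120°
  direction (-0.5000, 0.8660); cell (1,4); t to first gridline: x 1.3600, y 0.2771 (then +2.0000 / +1.1547)
    (1,5) via y @ 0.2771
    (0,5) via x @ 1.3600  # hit
  → r_7 = 1.3600

ranges = [0.7852, 0.7868, 2.0323, 7.5782, 1.5242, 2.3190, 1.3600]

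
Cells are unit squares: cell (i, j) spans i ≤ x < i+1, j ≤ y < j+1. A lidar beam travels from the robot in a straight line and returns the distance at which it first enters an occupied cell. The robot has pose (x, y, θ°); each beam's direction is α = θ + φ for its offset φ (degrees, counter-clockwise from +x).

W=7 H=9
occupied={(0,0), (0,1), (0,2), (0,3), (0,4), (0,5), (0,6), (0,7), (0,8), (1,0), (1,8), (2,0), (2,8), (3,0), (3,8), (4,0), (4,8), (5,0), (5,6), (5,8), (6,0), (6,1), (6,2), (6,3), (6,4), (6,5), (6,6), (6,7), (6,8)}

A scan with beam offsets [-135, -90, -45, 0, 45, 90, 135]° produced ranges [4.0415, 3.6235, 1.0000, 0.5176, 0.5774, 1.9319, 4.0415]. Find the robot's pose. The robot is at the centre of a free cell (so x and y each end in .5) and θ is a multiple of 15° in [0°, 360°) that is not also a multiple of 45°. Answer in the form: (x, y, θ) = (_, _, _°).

The pose lattice has 34·16 = 544 candidates. Test each by forward raycasting.
  (1.5, 4.5, 330°): beam 1 = 0.5176 ≠ 4.0415 ✗
  (1.5, 5.5, 150°): beam 1 = 3.6235 ≠ 4.0415 ✗
  (1.5, 3.5, 60°): beam 1 = 2.5882 ≠ 4.0415 ✗
  (3.5, 7.5, 15°): beam 1 = 5.0000 ≠ 4.0415 ✗
  (2.5, 4.5, 165°): beam 1 = 3.0000 ≠ 4.0415 ✗
  …
  (1.5, 4.5, 165°): r_1=4.0415, r_2=3.6235, r_3=1.0000, r_4=0.5176, r_5=0.5774, r_6=1.9319, r_7=4.0415 — all match ✓
Only this pose fits every beam.

(x, y, θ) = (1.5, 4.5, 165°)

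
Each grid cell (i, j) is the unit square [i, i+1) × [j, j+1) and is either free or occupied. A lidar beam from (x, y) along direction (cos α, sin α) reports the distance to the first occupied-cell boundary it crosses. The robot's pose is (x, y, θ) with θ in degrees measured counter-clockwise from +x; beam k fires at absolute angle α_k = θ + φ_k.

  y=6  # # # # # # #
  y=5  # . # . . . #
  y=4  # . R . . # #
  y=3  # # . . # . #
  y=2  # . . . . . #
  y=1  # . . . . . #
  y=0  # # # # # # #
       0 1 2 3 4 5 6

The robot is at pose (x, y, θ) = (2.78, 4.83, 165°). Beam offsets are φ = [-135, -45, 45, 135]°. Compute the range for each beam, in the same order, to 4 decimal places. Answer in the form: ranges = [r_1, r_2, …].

beam 1: φ=-135°, α=30°
  d=(0.8660,0.5000)  start (2,4)  tX=0.2540 tY=0.3400  stride 1/|dx|=1.1547 1/|dy|=2.0000
    cross x-line → (3,4), t=0.2540
    cross y-line → (3,5), t=0.3400
    cross x-line → (4,5), t=1.4087
    cross y-line → (4,6), t=2.3400 (wall)
  → r_1 = 2.3400
beam 2: φ=-45°, α=120°
  d=(-0.5000,0.8660)  start (2,4)  tX=1.5600 tY=0.1963  stride 1/|dx|=2.0000 1/|dy|=1.1547
    cross y-line → (2,5), t=0.1963 (wall)
  → r_2 = 0.1963
beam 3: φ=45°, α=210°
  d=(-0.8660,-0.5000)  start (2,4)  tX=0.9007 tY=1.6600  stride 1/|dx|=1.1547 1/|dy|=2.0000
    cross x-line → (1,4), t=0.9007
    cross y-line → (1,3), t=1.6600 (wall)
  → r_3 = 1.6600
beam 4: φ=135°, α=300°
  d=(0.5000,-0.8660)  start (2,4)  tX=0.4400 tY=0.9584  stride 1/|dx|=2.0000 1/|dy|=1.1547
    cross x-line → (3,4), t=0.4400
    cross y-line → (3,3), t=0.9584
    cross y-line → (3,2), t=2.1131
    cross x-line → (4,2), t=2.4400
    cross y-line → (4,1), t=3.2678
    cross y-line → (4,0), t=4.4225 (wall)
  → r_4 = 4.4225

ranges = [2.3400, 0.1963, 1.6600, 4.4225]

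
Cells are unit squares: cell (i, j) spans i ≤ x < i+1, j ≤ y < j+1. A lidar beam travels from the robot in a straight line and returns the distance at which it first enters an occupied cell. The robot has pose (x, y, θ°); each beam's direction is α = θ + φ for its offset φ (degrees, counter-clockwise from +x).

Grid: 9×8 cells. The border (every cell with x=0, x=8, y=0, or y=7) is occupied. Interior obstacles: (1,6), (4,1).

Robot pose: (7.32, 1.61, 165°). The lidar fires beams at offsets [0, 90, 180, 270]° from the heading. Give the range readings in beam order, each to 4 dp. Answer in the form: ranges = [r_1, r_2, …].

ranges = [6.5429, 0.6315, 0.7040, 2.6273]

beam 1: φ=0°, α=165°
  direction (-0.9659, 0.2588); cell (7,1); t to first gridline: x 0.3313, y 1.5068 (then +1.0353 / +3.8637)
    (6,1) via x @ 0.3313
    (5,1) via x @ 1.3666
    (5,2) via y @ 1.5068
    (4,2) via x @ 2.4018
    (3,2) via x @ 3.4371
    (2,2) via x @ 4.4724
    (2,3) via y @ 5.3705
    (1,3) via x @ 5.5077
    (0,3) via x @ 6.5429  # hit
  → r_1 = 6.5429
beam 2: φ=90°, α=255°
  direction (-0.2588, -0.9659); cell (7,1); t to first gridline: x 1.2364, y 0.6315 (then +3.8637 / +1.0353)
    (7,0) via y @ 0.6315  # hit
  → r_2 = 0.6315
beam 3: φ=180°, α=345°
  direction (0.9659, -0.2588); cell (7,1); t to first gridline: x 0.7040, y 2.3569 (then +1.0353 / +3.8637)
    (8,1) via x @ 0.7040  # hit
  → r_3 = 0.7040
beam 4: φ=270°, α=75°
  direction (0.2588, 0.9659); cell (7,1); t to first gridline: x 2.6273, y 0.4038 (then +3.8637 / +1.0353)
    (7,2) via y @ 0.4038
    (7,3) via y @ 1.4390
    (7,4) via y @ 2.4743
    (8,4) via x @ 2.6273  # hit
  → r_4 = 2.6273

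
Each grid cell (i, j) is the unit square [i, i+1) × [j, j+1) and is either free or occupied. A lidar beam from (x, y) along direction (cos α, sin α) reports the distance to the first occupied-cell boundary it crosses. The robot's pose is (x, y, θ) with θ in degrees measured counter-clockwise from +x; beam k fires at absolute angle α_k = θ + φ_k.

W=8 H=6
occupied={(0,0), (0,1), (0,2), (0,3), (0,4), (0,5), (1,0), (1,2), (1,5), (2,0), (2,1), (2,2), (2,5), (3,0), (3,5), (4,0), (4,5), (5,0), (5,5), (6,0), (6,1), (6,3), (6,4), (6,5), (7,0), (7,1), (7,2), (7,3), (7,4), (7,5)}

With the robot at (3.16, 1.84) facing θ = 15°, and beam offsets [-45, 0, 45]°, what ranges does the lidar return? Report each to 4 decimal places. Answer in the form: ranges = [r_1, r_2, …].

ranges = [1.6800, 3.9755, 3.6489]

beam 1: φ=-45°, α=330°
  cosα=0.8660 sinα=-0.5000 | (3,1) | tMaxX 0.9699 tMaxY 1.6800 | tΔX 1.1547 tΔY 2.0000
    t=0.9699 [x] (4,1)
    t=1.6800 [y] (4,0) — stop
  → r_1 = 1.6800
beam 2: φ=0°, α=15°
  cosα=0.9659 sinα=0.2588 | (3,1) | tMaxX 0.8696 tMaxY 0.6182 | tΔX 1.0353 tΔY 3.8637
    t=0.6182 [y] (3,2)
    t=0.8696 [x] (4,2)
    t=1.9049 [x] (5,2)
    t=2.9402 [x] (6,2)
    t=3.9755 [x] (7,2) — stop
  → r_2 = 3.9755
beam 3: φ=45°, α=60°
  cosα=0.5000 sinα=0.8660 | (3,1) | tMaxX 1.6800 tMaxY 0.1848 | tΔX 2.0000 tΔY 1.1547
    t=0.1848 [y] (3,2)
    t=1.3395 [y] (3,3)
    t=1.6800 [x] (4,3)
    t=2.4942 [y] (4,4)
    t=3.6489 [y] (4,5) — stop
  → r_3 = 3.6489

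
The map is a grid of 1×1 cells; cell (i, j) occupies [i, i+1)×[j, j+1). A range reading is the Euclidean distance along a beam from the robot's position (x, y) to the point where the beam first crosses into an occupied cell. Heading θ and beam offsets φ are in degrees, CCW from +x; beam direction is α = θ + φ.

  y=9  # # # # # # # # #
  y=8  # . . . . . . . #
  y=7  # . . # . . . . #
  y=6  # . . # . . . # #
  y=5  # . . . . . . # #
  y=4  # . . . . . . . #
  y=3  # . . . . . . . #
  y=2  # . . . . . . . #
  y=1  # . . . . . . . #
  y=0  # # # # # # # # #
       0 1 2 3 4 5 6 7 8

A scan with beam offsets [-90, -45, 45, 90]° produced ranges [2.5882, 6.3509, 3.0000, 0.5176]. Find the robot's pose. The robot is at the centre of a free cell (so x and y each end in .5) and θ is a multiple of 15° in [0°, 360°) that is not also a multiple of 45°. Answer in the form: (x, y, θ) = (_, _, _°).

Candidates: 52 free-cell centres × 16 headings = 832 poses. Raycast each; keep the one whose scan matches to 4 dp.
  (3.5, 5.5, 15°): beam 1 = 4.6587 ≠ 2.5882 ✗
  (5.5, 8.5, 255°): beam 1 = 1.9319 ≠ 2.5882 ✗
  (6.5, 3.5, 285°): beam 1 = 5.6940 ≠ 2.5882 ✗
  (5.5, 3.5, 330°): beam 1 = 2.8868 ≠ 2.5882 ✗
  …
  (6.5, 5.5, 255°): r_1=2.5882, r_2=6.3509, r_3=3.0000, r_4=0.5176 — all match ✓
Only this pose fits every beam.

(x, y, θ) = (6.5, 5.5, 255°)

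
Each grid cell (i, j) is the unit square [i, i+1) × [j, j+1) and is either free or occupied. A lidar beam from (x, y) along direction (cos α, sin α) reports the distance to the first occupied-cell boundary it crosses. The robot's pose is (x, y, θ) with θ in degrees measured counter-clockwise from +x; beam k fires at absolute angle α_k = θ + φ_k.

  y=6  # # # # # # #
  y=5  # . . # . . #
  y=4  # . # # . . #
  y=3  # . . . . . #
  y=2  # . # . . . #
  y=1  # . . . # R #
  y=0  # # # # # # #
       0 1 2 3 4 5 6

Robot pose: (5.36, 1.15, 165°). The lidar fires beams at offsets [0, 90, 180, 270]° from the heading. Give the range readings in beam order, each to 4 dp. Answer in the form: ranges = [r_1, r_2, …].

beam 1: φ=0°, α=165°
  d=(-0.9659,0.2588)  start (5,1)  tX=0.3727 tY=3.2841  stride 1/|dx|=1.0353 1/|dy|=3.8637
    cross x-line → (4,1), t=0.3727 (wall)
  → r_1 = 0.3727
beam 2: φ=90°, α=255°
  d=(-0.2588,-0.9659)  start (5,1)  tX=1.3909 tY=0.1553  stride 1/|dx|=3.8637 1/|dy|=1.0353
    cross y-line → (5,0), t=0.1553 (wall)
  → r_2 = 0.1553
beam 3: φ=180°, α=345°
  d=(0.9659,-0.2588)  start (5,1)  tX=0.6626 tY=0.5796  stride 1/|dx|=1.0353 1/|dy|=3.8637
    cross y-line → (5,0), t=0.5796 (wall)
  → r_3 = 0.5796
beam 4: φ=270°, α=75°
  d=(0.2588,0.9659)  start (5,1)  tX=2.4728 tY=0.8800  stride 1/|dx|=3.8637 1/|dy|=1.0353
    cross y-line → (5,2), t=0.8800
    cross y-line → (5,3), t=1.9153
    cross x-line → (6,3), t=2.4728 (wall)
  → r_4 = 2.4728

ranges = [0.3727, 0.1553, 0.5796, 2.4728]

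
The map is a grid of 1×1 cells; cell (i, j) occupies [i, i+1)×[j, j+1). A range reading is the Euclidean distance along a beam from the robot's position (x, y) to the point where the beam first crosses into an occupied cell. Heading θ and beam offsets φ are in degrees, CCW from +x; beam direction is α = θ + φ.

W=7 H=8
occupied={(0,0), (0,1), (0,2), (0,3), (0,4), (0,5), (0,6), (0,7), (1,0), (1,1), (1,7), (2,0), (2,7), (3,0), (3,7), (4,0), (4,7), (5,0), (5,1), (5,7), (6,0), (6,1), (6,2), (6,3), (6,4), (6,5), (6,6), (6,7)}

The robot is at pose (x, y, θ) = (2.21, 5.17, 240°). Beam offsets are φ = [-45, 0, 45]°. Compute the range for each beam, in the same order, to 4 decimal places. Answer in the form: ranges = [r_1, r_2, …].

beam 1: φ=-45°, α=195°
  dir = (cos 195°, sin 195°) = (-0.9659, -0.2588); from cell (2,5)
  next x-line at t=0.2174, next y-line at t=0.6568; Δt_x=1.0353, Δt_y=3.8637
    x: enter (1,5) at t=0.2174
    y: enter (1,4) at t=0.6568
    x: enter (0,4) at t=1.2527 ← occupied
  → r_1 = 1.2527
beam 2: φ=0°, α=240°
  dir = (cos 240°, sin 240°) = (-0.5000, -0.8660); from cell (2,5)
  next x-line at t=0.4200, next y-line at t=0.1963; Δt_x=2.0000, Δt_y=1.1547
    y: enter (2,4) at t=0.1963
    x: enter (1,4) at t=0.4200
    y: enter (1,3) at t=1.3510
    x: enter (0,3) at t=2.4200 ← occupied
  → r_2 = 2.4200
beam 3: φ=45°, α=285°
  dir = (cos 285°, sin 285°) = (0.2588, -0.9659); from cell (2,5)
  next x-line at t=3.0523, next y-line at t=0.1760; Δt_x=3.8637, Δt_y=1.0353
    y: enter (2,4) at t=0.1760
    y: enter (2,3) at t=1.2113
    y: enter (2,2) at t=2.2465
    x: enter (3,2) at t=3.0523
    y: enter (3,1) at t=3.2818
    y: enter (3,0) at t=4.3171 ← occupied
  → r_3 = 4.3171

ranges = [1.2527, 2.4200, 4.3171]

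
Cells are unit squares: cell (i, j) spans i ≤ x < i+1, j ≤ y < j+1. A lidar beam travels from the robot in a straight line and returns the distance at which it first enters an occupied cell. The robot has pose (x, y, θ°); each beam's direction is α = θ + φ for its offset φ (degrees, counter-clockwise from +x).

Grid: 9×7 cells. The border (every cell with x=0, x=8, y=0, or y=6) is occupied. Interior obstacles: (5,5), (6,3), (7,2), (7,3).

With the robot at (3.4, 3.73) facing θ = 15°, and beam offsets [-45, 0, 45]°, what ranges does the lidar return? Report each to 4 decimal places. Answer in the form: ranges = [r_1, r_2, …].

ranges = [5.3116, 4.7623, 2.6212]

beam 1: φ=-45°, α=330°
  dir = (cos 330°, sin 330°) = (0.8660, -0.5000); from cell (3,3)
  next x-line at t=0.6928, next y-line at t=1.4600; Δt_x=1.1547, Δt_y=2.0000
    x: enter (4,3) at t=0.6928
    y: enter (4,2) at t=1.4600
    x: enter (5,2) at t=1.8475
    x: enter (6,2) at t=3.0022
    y: enter (6,1) at t=3.4600
    x: enter (7,1) at t=4.1569
    x: enter (8,1) at t=5.3116 ← occupied
  → r_1 = 5.3116
beam 2: φ=0°, α=15°
  dir = (cos 15°, sin 15°) = (0.9659, 0.2588); from cell (3,3)
  next x-line at t=0.6212, next y-line at t=1.0432; Δt_x=1.0353, Δt_y=3.8637
    x: enter (4,3) at t=0.6212
    y: enter (4,4) at t=1.0432
    x: enter (5,4) at t=1.6564
    x: enter (6,4) at t=2.6917
    x: enter (7,4) at t=3.7270
    x: enter (8,4) at t=4.7623 ← occupied
  → r_2 = 4.7623
beam 3: φ=45°, α=60°
  dir = (cos 60°, sin 60°) = (0.5000, 0.8660); from cell (3,3)
  next x-line at t=1.2000, next y-line at t=0.3118; Δt_x=2.0000, Δt_y=1.1547
    y: enter (3,4) at t=0.3118
    x: enter (4,4) at t=1.2000
    y: enter (4,5) at t=1.4665
    y: enter (4,6) at t=2.6212 ← occupied
  → r_3 = 2.6212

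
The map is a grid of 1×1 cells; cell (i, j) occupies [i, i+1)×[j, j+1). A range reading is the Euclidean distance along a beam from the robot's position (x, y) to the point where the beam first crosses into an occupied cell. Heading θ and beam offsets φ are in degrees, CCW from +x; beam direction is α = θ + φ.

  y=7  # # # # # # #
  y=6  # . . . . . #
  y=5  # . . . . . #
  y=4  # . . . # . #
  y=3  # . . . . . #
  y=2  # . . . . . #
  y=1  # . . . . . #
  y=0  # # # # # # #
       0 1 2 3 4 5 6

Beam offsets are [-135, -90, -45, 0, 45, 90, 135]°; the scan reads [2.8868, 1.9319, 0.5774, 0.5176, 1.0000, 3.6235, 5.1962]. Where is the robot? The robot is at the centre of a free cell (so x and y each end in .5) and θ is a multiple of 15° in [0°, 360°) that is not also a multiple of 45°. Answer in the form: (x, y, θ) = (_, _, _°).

(x, y, θ) = (1.5, 4.5, 195°)

Enumerate (i+0.5, j+0.5, θ) over the 29 free cells and 16 admissible headings. For each, cast all 7 beams and compare to the given ranges.
  (5.5, 1.5, 105°): beam 1 = 0.5774 ≠ 2.8868 ✗
  (2.5, 2.5, 210°): beam 1 = 4.6587 ≠ 2.8868 ✗
  (3.5, 3.5, 195°): beam 1 = 1.0000 ≠ 2.8868 ✗
  …
  (1.5, 4.5, 195°): r_1=2.8868, r_2=1.9319, r_3=0.5774, r_4=0.5176, r_5=1.0000, r_6=3.6235, r_7=5.1962 — all match ✓
No second candidate reproduces the full scan.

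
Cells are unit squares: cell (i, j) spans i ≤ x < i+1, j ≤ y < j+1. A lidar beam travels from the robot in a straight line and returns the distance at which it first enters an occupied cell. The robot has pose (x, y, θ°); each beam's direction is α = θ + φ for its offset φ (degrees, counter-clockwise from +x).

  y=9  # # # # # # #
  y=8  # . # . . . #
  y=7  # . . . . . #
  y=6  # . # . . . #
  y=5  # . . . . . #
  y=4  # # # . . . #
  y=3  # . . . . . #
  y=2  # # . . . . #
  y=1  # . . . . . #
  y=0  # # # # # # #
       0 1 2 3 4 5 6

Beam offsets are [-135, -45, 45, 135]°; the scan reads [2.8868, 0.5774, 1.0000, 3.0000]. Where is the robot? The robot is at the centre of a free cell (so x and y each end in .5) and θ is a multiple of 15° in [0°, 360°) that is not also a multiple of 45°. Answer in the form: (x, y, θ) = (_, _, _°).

(x, y, θ) = (4.5, 1.5, 285°)

Candidates: 35 free-cell centres × 16 headings = 560 poses. Raycast each; keep the one whose scan matches to 4 dp.
  (5.5, 2.5, 240°): beam 1 = 6.7293 ≠ 2.8868 ✗
  (4.5, 2.5, 150°): beam 1 = 1.5529 ≠ 2.8868 ✗
  (4.5, 3.5, 240°): beam 1 = 5.6940 ≠ 2.8868 ✗
  …
  (4.5, 1.5, 285°): r_1=2.8868, r_2=0.5774, r_3=1.0000, r_4=3.0000 — all match ✓
No second candidate reproduces the full scan.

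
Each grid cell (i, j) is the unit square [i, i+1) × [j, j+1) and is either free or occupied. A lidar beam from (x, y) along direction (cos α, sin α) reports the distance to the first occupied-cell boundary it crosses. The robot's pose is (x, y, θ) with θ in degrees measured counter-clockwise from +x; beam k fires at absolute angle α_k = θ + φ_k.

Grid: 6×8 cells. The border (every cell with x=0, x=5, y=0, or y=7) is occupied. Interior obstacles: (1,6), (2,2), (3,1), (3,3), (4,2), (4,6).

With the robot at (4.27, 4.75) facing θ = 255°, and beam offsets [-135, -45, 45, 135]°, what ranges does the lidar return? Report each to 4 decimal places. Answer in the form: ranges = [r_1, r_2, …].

ranges = [2.5981, 3.7759, 1.4600, 0.8429]

beam 1: φ=-135°, α=120°
  d=(-0.5000,0.8660)  start (4,4)  tX=0.5400 tY=0.2887  stride 1/|dx|=2.0000 1/|dy|=1.1547
    cross y-line → (4,5), t=0.2887
    cross x-line → (3,5), t=0.5400
    cross y-line → (3,6), t=1.4434
    cross x-line → (2,6), t=2.5400
    cross y-line → (2,7), t=2.5981 (wall)
  → r_1 = 2.5981
beam 2: φ=-45°, α=210°
  d=(-0.8660,-0.5000)  start (4,4)  tX=0.3118 tY=1.5000  stride 1/|dx|=1.1547 1/|dy|=2.0000
    cross x-line → (3,4), t=0.3118
    cross x-line → (2,4), t=1.4665
    cross y-line → (2,3), t=1.5000
    cross x-line → (1,3), t=2.6212
    cross y-line → (1,2), t=3.5000
    cross x-line → (0,2), t=3.7759 (wall)
  → r_2 = 3.7759
beam 3: φ=45°, α=300°
  d=(0.5000,-0.8660)  start (4,4)  tX=1.4600 tY=0.8660  stride 1/|dx|=2.0000 1/|dy|=1.1547
    cross y-line → (4,3), t=0.8660
    cross x-line → (5,3), t=1.4600 (wall)
  → r_3 = 1.4600
beam 4: φ=135°, α=30°
  d=(0.8660,0.5000)  start (4,4)  tX=0.8429 tY=0.5000  stride 1/|dx|=1.1547 1/|dy|=2.0000
    cross y-line → (4,5), t=0.5000
    cross x-line → (5,5), t=0.8429 (wall)
  → r_4 = 0.8429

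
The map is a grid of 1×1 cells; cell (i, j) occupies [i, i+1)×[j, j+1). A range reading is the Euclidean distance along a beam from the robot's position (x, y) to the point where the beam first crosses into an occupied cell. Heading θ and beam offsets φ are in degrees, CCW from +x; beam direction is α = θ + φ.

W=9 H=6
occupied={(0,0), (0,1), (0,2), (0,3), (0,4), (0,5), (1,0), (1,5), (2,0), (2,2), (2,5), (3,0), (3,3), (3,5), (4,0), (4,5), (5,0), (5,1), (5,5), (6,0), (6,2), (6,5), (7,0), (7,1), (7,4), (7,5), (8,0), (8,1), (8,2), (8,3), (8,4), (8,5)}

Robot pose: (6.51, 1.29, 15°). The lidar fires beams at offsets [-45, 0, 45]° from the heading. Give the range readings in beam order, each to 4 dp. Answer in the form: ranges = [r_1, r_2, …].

ranges = [0.5658, 0.5073, 0.8198]

beam 1: φ=-45°, α=330°
  dir = (cos 330°, sin 330°) = (0.8660, -0.5000); from cell (6,1)
  next x-line at t=0.5658, next y-line at t=0.5800; Δt_x=1.1547, Δt_y=2.0000
    x: enter (7,1) at t=0.5658 ← occupied
  → r_1 = 0.5658
beam 2: φ=0°, α=15°
  dir = (cos 15°, sin 15°) = (0.9659, 0.2588); from cell (6,1)
  next x-line at t=0.5073, next y-line at t=2.7432; Δt_x=1.0353, Δt_y=3.8637
    x: enter (7,1) at t=0.5073 ← occupied
  → r_2 = 0.5073
beam 3: φ=45°, α=60°
  dir = (cos 60°, sin 60°) = (0.5000, 0.8660); from cell (6,1)
  next x-line at t=0.9800, next y-line at t=0.8198; Δt_x=2.0000, Δt_y=1.1547
    y: enter (6,2) at t=0.8198 ← occupied
  → r_3 = 0.8198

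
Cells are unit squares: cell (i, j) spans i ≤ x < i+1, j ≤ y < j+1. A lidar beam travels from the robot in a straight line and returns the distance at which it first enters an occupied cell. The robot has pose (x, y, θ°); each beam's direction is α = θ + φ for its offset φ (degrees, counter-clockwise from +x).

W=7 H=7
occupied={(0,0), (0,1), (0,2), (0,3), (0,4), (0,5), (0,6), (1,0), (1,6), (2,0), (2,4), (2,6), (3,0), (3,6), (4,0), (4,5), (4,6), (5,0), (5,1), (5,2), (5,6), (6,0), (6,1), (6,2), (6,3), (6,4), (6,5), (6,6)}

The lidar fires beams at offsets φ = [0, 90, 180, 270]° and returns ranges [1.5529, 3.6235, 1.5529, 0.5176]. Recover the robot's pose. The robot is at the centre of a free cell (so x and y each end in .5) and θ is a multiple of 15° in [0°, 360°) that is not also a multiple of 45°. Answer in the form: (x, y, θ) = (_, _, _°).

The pose lattice has 21·16 = 336 candidates. Test each by forward raycasting.
  (3.5, 1.5, 285°): beam 1 = 0.5176 ≠ 1.5529 ✗
  (3.5, 4.5, 60°): beam 1 = 1.0000 ≠ 1.5529 ✗
  (2.5, 1.5, 60°): beam 1 = 4.0415 ≠ 1.5529 ✗
  (4.5, 2.5, 345°): beam 1 = 0.5176 ≠ 1.5529 ✗
  …
  (4.5, 4.5, 165°): r_1=1.5529, r_2=3.6235, r_3=1.5529, r_4=0.5176 — all match ✓
No second candidate reproduces the full scan.

(x, y, θ) = (4.5, 4.5, 165°)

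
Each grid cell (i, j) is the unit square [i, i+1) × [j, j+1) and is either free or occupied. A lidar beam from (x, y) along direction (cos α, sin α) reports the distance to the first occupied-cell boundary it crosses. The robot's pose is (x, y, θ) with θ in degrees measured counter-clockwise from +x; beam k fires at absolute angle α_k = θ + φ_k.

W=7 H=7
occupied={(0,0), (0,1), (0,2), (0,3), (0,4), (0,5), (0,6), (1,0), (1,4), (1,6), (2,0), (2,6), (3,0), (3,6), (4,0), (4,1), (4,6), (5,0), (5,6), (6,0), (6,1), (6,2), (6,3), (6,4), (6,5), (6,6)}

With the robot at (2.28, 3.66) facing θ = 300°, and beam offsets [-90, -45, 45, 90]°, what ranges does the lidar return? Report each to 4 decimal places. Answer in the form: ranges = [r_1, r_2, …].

beam 1: φ=-90°, α=210°
  cosα=-0.8660 sinα=-0.5000 | (2,3) | tMaxX 0.3233 tMaxY 1.3200 | tΔX 1.1547 tΔY 2.0000
    t=0.3233 [x] (1,3)
    t=1.3200 [y] (1,2)
    t=1.4780 [x] (0,2) — stop
  → r_1 = 1.4780
beam 2: φ=-45°, α=255°
  cosα=-0.2588 sinα=-0.9659 | (2,3) | tMaxX 1.0818 tMaxY 0.6833 | tΔX 3.8637 tΔY 1.0353
    t=0.6833 [y] (2,2)
    t=1.0818 [x] (1,2)
    t=1.7186 [y] (1,1)
    t=2.7538 [y] (1,0) — stop
  → r_2 = 2.7538
beam 3: φ=45°, α=345°
  cosα=0.9659 sinα=-0.2588 | (2,3) | tMaxX 0.7454 tMaxY 2.5500 | tΔX 1.0353 tΔY 3.8637
    t=0.7454 [x] (3,3)
    t=1.7807 [x] (4,3)
    t=2.5500 [y] (4,2)
    t=2.8160 [x] (5,2)
    t=3.8512 [x] (6,2) — stop
  → r_3 = 3.8512
beam 4: φ=90°, α=30°
  cosα=0.8660 sinα=0.5000 | (2,3) | tMaxX 0.8314 tMaxY 0.6800 | tΔX 1.1547 tΔY 2.0000
    t=0.6800 [y] (2,4)
    t=0.8314 [x] (3,4)
    t=1.9861 [x] (4,4)
    t=2.6800 [y] (4,5)
    t=3.1408 [x] (5,5)
    t=4.2955 [x] (6,5) — stop
  → r_4 = 4.2955

ranges = [1.4780, 2.7538, 3.8512, 4.2955]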